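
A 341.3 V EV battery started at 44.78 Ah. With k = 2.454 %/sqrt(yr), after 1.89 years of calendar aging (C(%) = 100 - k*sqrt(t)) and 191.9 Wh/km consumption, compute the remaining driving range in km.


Step 1: capacity retention = 100 - 2.454 * sqrt(1.89) = 100 - 2.454 * 1.3748 = 96.626%
Step 2: C_now = 44.78 * 96.626/100 = 43.269 Ah
Step 3: E_pack = V * C_now = 341.3 * 43.269 = 14768 Wh
Step 4: range = E_pack / consumption = 14768 / 191.9 = 76.96 km

76.96 km


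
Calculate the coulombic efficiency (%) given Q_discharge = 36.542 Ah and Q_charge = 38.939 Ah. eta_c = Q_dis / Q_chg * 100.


Coulombic efficiency = 36.542/38.939 * 100% = 93.84%

93.84%


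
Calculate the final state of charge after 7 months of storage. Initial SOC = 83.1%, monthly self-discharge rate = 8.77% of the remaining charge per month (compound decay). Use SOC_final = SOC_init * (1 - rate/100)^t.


decay = (1 - 8.77/100)^7 = 0.52597
SOC_final = 83.1 * 0.52597 = 43.71%

43.71%


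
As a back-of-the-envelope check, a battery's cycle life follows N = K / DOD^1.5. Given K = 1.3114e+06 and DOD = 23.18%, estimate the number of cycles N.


Step 1: DOD^1.5 = 23.18^1.5 = 111.6
Step 2: N = 1.3114e+06 / 111.6 = 11750 cycles

11750 cycles


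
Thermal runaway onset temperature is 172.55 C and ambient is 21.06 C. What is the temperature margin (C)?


Safety margin = 172.55 C - 21.06 C = 151.49 C

151.49 C


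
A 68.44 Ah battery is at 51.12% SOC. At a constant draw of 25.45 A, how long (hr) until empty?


Step 1: remaining = SOC/100 * C_total = 51.12/100 * 68.44 = 34.987 Ah
Step 2: t = remaining / I = 34.987 / 25.45 = 1.375 hr

1.375 hr


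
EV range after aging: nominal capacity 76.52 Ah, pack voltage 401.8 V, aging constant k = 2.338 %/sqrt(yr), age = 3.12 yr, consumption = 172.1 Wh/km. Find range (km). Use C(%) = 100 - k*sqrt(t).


Step 1: capacity retention = 100 - 2.338 * sqrt(3.12) = 100 - 2.338 * 1.7664 = 95.87%
Step 2: C_now = 76.52 * 95.87/100 = 73.36 Ah
Step 3: E_pack = V * C_now = 401.8 * 73.36 = 29476 Wh
Step 4: range = E_pack / consumption = 29476 / 172.1 = 171.3 km

171.3 km


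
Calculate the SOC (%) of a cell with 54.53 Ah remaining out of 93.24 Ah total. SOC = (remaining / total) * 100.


SOC = (remaining / total) * 100 = (54.53 / 93.24) * 100 = 58.48%

58.48%


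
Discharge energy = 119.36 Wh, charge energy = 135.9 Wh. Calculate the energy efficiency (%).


Round-trip efficiency = 119.36/135.9 * 100% = 87.83%

87.83%


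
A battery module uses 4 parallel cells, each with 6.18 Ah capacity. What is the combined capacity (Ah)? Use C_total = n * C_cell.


C_total = 4 * 6.18 = 24.72 Ah

24.72 Ah


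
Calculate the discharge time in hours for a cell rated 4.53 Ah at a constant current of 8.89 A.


Runtime = 4.53 Ah / 8.89 A = 0.5096 hr

0.5096 hr


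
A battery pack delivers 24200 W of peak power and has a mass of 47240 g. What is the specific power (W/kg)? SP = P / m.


Convert: m = 47240 g = 47.24 kg
Specific power = 24200 W / 47.24 kg = 512.3 W/kg

512.3 W/kg


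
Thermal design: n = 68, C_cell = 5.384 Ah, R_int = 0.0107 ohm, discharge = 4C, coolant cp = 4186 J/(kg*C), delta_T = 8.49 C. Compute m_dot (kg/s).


Step 1: I = 4 * 5.384 = 21.536 A
Step 2: Q_cell = I^2 * R = 21.536^2 * 0.0107 = 4.9627 W
Step 3: Q_total = 68 * 4.9627 = 337.46 W
Step 4: m_dot = Q_total / (cp * dT) = 337.46 / (4186 * 8.49) = 0.009495 kg/s

0.009495 kg/s


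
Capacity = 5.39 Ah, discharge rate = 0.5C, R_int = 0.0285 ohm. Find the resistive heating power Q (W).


Step 1: I = C_rate * capacity = 0.5 * 5.39 = 2.695 A
Step 2: Q = I^2 * R = 2.695^2 * 0.0285 = 7.263 * 0.0285 = 0.2070 W

0.2070 W


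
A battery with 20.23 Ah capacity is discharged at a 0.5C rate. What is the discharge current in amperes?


At 0.5C: I = 0.5 * 20.23 Ah = 10.115 A

10.115 A


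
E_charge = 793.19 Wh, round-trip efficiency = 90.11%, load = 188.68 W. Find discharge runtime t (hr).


Step 1: E_discharge = eta/100 * E_charge = 90.11/100 * 793.19 = 714.74 Wh
Step 2: t = E_discharge / P = 714.74 / 188.68 = 3.788 hr

3.788 hr


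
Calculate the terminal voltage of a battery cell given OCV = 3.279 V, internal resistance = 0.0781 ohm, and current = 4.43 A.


V = OCV - I*R = 3.279 - 4.43 * 0.0781 = 2.933 V

2.933 V


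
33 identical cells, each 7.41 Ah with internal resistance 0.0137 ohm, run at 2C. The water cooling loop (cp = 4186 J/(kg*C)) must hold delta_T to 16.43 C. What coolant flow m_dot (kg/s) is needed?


Step 1: I = 2 * 7.41 = 14.82 A
Step 2: Q_cell = I^2 * R = 14.82^2 * 0.0137 = 3.009 W
Step 3: Q_total = 33 * 3.009 = 99.297 W
Step 4: m_dot = Q_total / (cp * dT) = 99.297 / (4186 * 16.43) = 0.001444 kg/s

0.001444 kg/s


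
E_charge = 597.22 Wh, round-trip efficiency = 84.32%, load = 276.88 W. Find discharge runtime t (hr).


Step 1: E_discharge = eta/100 * E_charge = 84.32/100 * 597.22 = 503.58 Wh
Step 2: t = E_discharge / P = 503.58 / 276.88 = 1.819 hr

1.819 hr


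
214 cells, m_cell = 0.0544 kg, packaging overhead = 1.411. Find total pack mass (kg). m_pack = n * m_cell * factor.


Cell mass sum = 214 * 0.0544 = 11.642 kg
With overhead 1.411: m_pack = 11.642 * 1.411 = 16.43 kg

16.43 kg


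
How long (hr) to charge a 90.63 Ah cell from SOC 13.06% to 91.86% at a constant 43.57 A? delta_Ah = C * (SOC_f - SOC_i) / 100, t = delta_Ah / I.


delta_Ah = 90.63 * (91.86 - 13.06) / 100 = 71.416 Ah
t = delta_Ah / I = 71.416 / 43.57 = 1.639 hr

1.639 hr


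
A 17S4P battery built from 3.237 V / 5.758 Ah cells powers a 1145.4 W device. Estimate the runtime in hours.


Step 1: E_pack = Ns * V_cell * Np * C_cell = 17 * 3.237 * 4 * 5.758 = 1267.4 Wh
Step 2: t = E_pack / P = 1267.4 / 1145.4 = 1.107 hr

1.107 hr


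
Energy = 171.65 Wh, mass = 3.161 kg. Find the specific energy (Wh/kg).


Specific energy = 171.65 Wh / 3.161 kg = 54.30 Wh/kg

54.30 Wh/kg


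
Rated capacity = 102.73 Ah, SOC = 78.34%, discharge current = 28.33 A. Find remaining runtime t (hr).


Step 1: remaining = SOC/100 * C_total = 78.34/100 * 102.73 = 80.479 Ah
Step 2: t = remaining / I = 80.479 / 28.33 = 2.841 hr

2.841 hr


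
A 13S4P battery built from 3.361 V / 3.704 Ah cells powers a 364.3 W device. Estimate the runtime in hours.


Step 1: E_pack = Ns * V_cell * Np * C_cell = 13 * 3.361 * 4 * 3.704 = 647.36 Wh
Step 2: t = E_pack / P = 647.36 / 364.3 = 1.777 hr

1.777 hr


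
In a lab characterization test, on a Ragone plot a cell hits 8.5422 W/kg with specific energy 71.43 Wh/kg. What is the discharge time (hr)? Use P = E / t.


t = E / P = 71.43 / 8.5422 = 8.362 hr

8.362 hr


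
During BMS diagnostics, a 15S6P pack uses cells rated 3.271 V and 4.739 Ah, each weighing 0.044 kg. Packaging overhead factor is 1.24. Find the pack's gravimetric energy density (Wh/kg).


Step 1: V_pack = 15 * 3.271 = 49.065 V
Step 2: C_pack = 6 * 4.739 = 28.434 Ah
Step 3: E_pack = V_pack * C_pack = 49.065 * 28.434 = 1395.1 Wh
Step 4: m_pack = 15 * 6 * 0.044 * 1.24 = 4.9104 kg
Step 5: ED = E_pack / m_pack = 1395.1 / 4.9104 = 284.1 Wh/kg

284.1 Wh/kg


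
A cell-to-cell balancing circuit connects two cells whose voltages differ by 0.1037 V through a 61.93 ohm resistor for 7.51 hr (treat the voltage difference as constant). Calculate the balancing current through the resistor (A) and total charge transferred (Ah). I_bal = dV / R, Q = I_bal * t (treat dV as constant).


First, Ohm's law: I_bal = 0.1037 V / 61.93 ohm = 0.0016745 A
Then Q = I * t = 0.0016745 A * 7.51 hr = 0.01258 Ah

I=0.0016745 A, Q=0.01258 Ah


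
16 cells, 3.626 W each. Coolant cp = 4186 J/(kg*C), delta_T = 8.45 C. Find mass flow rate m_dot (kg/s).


Step 1: Total heat Q = 16 * 3.626 W = 58.016 W
Step 2: denom = cp * dT = 4186 * 8.45 = 35372
Step 3: m_dot = 58.016 / 35372 = 0.001640 kg/s

0.001640 kg/s


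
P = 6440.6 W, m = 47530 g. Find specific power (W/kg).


Convert: m = 47530 g = 47.53 kg
SP = P / m = 6440.6 / 47.53 = 135.5 W/kg

135.5 W/kg


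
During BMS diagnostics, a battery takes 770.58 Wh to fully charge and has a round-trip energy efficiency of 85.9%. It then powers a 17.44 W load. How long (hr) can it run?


Step 1: E_discharge = eta/100 * E_charge = 85.9/100 * 770.58 = 661.93 Wh
Step 2: t = E_discharge / P = 661.93 / 17.44 = 37.95 hr

37.95 hr


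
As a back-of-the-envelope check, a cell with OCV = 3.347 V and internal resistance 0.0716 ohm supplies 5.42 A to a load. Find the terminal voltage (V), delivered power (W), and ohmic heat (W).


Step 1: V_terminal = OCV - I*R = 3.347 - 5.42 * 0.0716 = 2.9589 V
Step 2: P_out = V_terminal * I = 2.9589 * 5.42 = 16.04 W
Step 3: Q = I^2 * R = 5.42^2 * 0.0716 = 2.103 W

V=2.9589 V, P=16.04 W, Q=2.103 W


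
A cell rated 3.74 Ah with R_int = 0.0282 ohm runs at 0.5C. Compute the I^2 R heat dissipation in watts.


Step 1: I = C_rate * capacity = 0.5 * 3.74 = 1.87 A
Step 2: Q = I^2 * R = 1.87^2 * 0.0282 = 3.4969 * 0.0282 = 0.09861 W

0.09861 W


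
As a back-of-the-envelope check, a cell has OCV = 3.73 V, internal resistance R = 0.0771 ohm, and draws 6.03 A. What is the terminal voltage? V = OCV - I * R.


IR drop = 6.03 * 0.0771 = 0.46491 V
V = 3.73 - 0.46491 = 3.265 V

3.265 V


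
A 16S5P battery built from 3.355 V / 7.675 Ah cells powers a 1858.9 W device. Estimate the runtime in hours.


Step 1: E_pack = Ns * V_cell * Np * C_cell = 16 * 3.355 * 5 * 7.675 = 2060 Wh
Step 2: t = E_pack / P = 2060 / 1858.9 = 1.108 hr

1.108 hr


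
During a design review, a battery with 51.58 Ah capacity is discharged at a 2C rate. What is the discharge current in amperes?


I = C_rate * capacity = 2 * 51.58 = 103.16 A

103.16 A


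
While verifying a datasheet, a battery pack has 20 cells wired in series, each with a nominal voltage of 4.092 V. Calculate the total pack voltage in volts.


With 20 cells in series at 4.092 V each, V_pack = 81.84 V

81.84 V


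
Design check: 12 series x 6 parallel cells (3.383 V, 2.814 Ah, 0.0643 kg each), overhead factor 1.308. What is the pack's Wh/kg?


Step 1: V_pack = 12 * 3.383 = 40.596 V
Step 2: C_pack = 6 * 2.814 = 16.884 Ah
Step 3: E_pack = V_pack * C_pack = 40.596 * 16.884 = 685.42 Wh
Step 4: m_pack = 12 * 6 * 0.0643 * 1.308 = 6.0555 kg
Step 5: ED = E_pack / m_pack = 685.42 / 6.0555 = 113.2 Wh/kg

113.2 Wh/kg


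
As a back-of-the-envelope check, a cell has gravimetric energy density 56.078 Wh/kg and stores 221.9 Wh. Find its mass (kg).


m = E / ED = 221.9 / 56.078 = 3.957 kg

3.957 kg


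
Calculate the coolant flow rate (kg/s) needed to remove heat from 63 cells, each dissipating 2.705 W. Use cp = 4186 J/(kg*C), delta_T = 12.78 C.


Q_total = 63 * 2.705 = 170.42 W
m_dot = Q_total / (cp * dT) = 170.42 / (4186 * 12.78) = 0.003186 kg/s

0.003186 kg/s


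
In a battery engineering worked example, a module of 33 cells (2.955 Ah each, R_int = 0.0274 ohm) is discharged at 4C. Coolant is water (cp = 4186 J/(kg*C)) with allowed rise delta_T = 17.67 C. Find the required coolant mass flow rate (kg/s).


Step 1: I = 4 * 2.955 = 11.82 A
Step 2: Q_cell = I^2 * R = 11.82^2 * 0.0274 = 3.8281 W
Step 3: Q_total = 33 * 3.8281 = 126.33 W
Step 4: m_dot = Q_total / (cp * dT) = 126.33 / (4186 * 17.67) = 0.001708 kg/s

0.001708 kg/s


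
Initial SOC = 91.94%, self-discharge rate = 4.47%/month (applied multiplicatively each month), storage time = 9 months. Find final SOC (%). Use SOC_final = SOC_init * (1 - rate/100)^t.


Monthly retention factor = 1 - 4.47/100 = 0.9553
Over 9 months: factor^9 = 0.66261
SOC_final = 91.94 * 0.66261 = 60.92%

60.92%


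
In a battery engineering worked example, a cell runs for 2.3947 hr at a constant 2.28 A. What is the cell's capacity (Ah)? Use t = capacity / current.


C = I * t = 2.28 * 2.3947 = 5.460 Ah

5.460 Ah


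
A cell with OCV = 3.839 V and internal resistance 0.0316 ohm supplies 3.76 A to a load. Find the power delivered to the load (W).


Step 1: V_terminal = OCV - I*R = 3.839 - 3.76 * 0.0316 = 3.7202 V
Step 2: P_out = V_terminal * I = 3.7202 * 3.76 = 13.99 W

13.99 W


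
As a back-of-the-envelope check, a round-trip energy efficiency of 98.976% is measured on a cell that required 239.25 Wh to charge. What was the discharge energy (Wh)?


E_dis = eta/100 * E_chg = 98.976/100 * 239.25 = 236.8 Wh

236.8 Wh


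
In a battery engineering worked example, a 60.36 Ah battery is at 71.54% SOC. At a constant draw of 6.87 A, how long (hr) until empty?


Step 1: remaining = SOC/100 * C_total = 71.54/100 * 60.36 = 43.182 Ah
Step 2: t = remaining / I = 43.182 / 6.87 = 6.286 hr

6.286 hr


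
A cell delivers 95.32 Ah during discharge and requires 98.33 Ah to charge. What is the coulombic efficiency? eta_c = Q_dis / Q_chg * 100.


eta_c = Q_dis / Q_chg * 100 = 95.32 / 98.33 * 100 = 96.94%

96.94%


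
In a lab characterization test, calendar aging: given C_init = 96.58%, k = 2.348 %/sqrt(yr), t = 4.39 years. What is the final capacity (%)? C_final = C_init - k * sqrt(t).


Step 1: sqrt(4.39 yr) = 2.0952
Step 2: drop = 2.348 * 2.0952 = 4.9195
Step 3: C_final = 96.58 - 4.9195 = 91.66%

91.66%


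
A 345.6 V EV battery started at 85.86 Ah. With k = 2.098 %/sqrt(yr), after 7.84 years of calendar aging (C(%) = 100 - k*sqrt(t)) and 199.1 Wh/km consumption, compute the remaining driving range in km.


Step 1: capacity retention = 100 - 2.098 * sqrt(7.84) = 100 - 2.098 * 2.8 = 94.126%
Step 2: C_now = 85.86 * 94.126/100 = 80.817 Ah
Step 3: E_pack = V * C_now = 345.6 * 80.817 = 27930 Wh
Step 4: range = E_pack / consumption = 27930 / 199.1 = 140.3 km

140.3 km


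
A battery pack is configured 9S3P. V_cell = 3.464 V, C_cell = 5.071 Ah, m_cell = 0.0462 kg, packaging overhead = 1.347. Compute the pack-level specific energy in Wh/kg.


Step 1: V_pack = 9 * 3.464 = 31.176 V
Step 2: C_pack = 3 * 5.071 = 15.213 Ah
Step 3: E_pack = V_pack * C_pack = 31.176 * 15.213 = 474.28 Wh
Step 4: m_pack = 9 * 3 * 0.0462 * 1.347 = 1.6802 kg
Step 5: ED = E_pack / m_pack = 474.28 / 1.6802 = 282.3 Wh/kg

282.3 Wh/kg


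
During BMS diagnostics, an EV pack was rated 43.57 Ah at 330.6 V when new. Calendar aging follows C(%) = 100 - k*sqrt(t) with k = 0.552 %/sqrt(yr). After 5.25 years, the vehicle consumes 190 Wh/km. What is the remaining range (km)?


Step 1: capacity retention = 100 - 0.552 * sqrt(5.25) = 100 - 0.552 * 2.2913 = 98.735%
Step 2: C_now = 43.57 * 98.735/100 = 43.019 Ah
Step 3: E_pack = V * C_now = 330.6 * 43.019 = 14222 Wh
Step 4: range = E_pack / consumption = 14222 / 190 = 74.85 km

74.85 km


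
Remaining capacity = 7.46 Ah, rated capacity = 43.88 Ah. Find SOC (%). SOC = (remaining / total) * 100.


SOC% = 7.46 / 43.88 * 100 = 17.00%

17.00%


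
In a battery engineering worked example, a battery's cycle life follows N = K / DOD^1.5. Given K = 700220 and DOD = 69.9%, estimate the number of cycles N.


Step 1: DOD^1.5 = 69.9^1.5 = 584.41
Step 2: N = 700220 / 584.41 = 1198 cycles

1198 cycles


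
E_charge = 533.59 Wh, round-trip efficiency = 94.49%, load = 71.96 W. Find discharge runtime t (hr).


Step 1: E_discharge = eta/100 * E_charge = 94.49/100 * 533.59 = 504.19 Wh
Step 2: t = E_discharge / P = 504.19 / 71.96 = 7.007 hr

7.007 hr


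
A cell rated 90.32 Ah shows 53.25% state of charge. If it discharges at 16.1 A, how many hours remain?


Step 1: remaining = SOC/100 * C_total = 53.25/100 * 90.32 = 48.095 Ah
Step 2: t = remaining / I = 48.095 / 16.1 = 2.987 hr

2.987 hr


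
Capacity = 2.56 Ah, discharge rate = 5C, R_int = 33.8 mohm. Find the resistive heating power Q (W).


Convert: R = 33.8 mohm = 0.0338 ohm
Step 1: I = C_rate * capacity = 5 * 2.56 = 12.8 A
Step 2: Q = I^2 * R = 12.8^2 * 0.0338 = 163.84 * 0.0338 = 5.538 W

5.538 W


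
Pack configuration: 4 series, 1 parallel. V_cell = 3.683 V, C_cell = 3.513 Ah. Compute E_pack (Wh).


E = Ns * Vcell * Np * Ccell = 4 * 3.683 * 1 * 3.513 = 51.75 Wh

51.75 Wh


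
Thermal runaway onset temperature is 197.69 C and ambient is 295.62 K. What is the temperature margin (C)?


Convert: T_ambient = 295.62 K = 22.47 C
margin = 197.69 - 22.47 = 175.22 C

175.22 C


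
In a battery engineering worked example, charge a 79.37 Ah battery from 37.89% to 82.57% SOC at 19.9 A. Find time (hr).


Step 1: dSOC = 82.57% - 37.89% = 44.68%
Step 2: delta_Ah = 79.37 * 44.68 / 100 = 35.463 Ah
Step 3: t = 35.463 / 19.9 = 1.782 hr

1.782 hr


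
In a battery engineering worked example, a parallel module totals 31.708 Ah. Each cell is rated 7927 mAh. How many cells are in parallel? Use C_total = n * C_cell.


Convert: C_cell = 7927 mAh = 7.927 Ah
n = C_total / C_cell = 31.708 / 7.927 = 4

4


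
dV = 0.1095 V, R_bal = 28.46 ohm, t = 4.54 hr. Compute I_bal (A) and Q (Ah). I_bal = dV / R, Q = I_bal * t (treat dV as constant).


I_bal = dV / R = 0.1095 / 28.46 = 0.0038475 A
Q = I_bal * t = 0.0038475 * 4.54 = 0.01747 Ah

I=0.0038475 A, Q=0.01747 Ah


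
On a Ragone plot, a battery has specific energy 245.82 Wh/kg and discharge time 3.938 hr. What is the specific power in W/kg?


P_specific = E / t = 245.82 / 3.938 = 62.42 W/kg

62.42 W/kg


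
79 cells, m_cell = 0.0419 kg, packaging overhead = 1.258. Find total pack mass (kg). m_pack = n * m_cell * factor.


Cell mass sum = 79 * 0.0419 = 3.3101 kg
With overhead 1.258: m_pack = 3.3101 * 1.258 = 4.164 kg

4.164 kg


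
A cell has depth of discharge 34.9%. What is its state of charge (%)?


SOC = 100 - DOD = 100 - 34.9 = 65.1%

65.1%


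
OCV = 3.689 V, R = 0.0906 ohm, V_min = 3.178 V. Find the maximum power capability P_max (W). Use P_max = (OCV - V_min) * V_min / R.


P_max = (OCV - V_min) * V_min / R = (3.689 - 3.178) * 3.178 / 0.0906 = 0.511 * 3.178 / 0.0906 = 17.92 W

17.92 W


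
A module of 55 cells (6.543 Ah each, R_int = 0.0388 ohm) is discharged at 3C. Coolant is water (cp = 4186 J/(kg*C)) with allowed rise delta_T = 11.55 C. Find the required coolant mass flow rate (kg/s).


Step 1: I = 3 * 6.543 = 19.629 A
Step 2: Q_cell = I^2 * R = 19.629^2 * 0.0388 = 14.95 W
Step 3: Q_total = 55 * 14.95 = 822.25 W
Step 4: m_dot = Q_total / (cp * dT) = 822.25 / (4186 * 11.55) = 0.01701 kg/s

0.01701 kg/s


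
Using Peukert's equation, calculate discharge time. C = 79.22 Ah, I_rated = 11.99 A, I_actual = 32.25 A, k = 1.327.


t_rated = C / I_rated = 79.22 / 11.99 = 6.6072 hr
(I_rated/I)^k = (0.37178)^1.327 = 0.26901
t = t_rated * (I_rated/I)^k = 6.6072 * 0.26901 = 1.777 hr

1.777 hr


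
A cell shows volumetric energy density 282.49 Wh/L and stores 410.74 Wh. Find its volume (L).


V = E / ED = 410.74 / 282.49 = 1.454 L

1.454 L


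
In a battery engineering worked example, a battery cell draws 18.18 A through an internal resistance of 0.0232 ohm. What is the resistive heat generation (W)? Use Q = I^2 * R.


I^2 = 330.51
Q = 330.51 * 0.0232 = 7.668 W

7.668 W


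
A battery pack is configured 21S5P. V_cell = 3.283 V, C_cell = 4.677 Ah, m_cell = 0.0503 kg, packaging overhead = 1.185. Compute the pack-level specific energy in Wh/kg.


Step 1: V_pack = 21 * 3.283 = 68.943 V
Step 2: C_pack = 5 * 4.677 = 23.385 Ah
Step 3: E_pack = V_pack * C_pack = 68.943 * 23.385 = 1612.2 Wh
Step 4: m_pack = 21 * 5 * 0.0503 * 1.185 = 6.2586 kg
Step 5: ED = E_pack / m_pack = 1612.2 / 6.2586 = 257.6 Wh/kg

257.6 Wh/kg


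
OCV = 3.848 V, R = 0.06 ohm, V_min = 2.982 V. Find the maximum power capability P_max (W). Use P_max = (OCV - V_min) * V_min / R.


P_max = (OCV - V_min) * V_min / R = (3.848 - 2.982) * 2.982 / 0.06 = 0.866 * 2.982 / 0.06 = 43.04 W

43.04 W


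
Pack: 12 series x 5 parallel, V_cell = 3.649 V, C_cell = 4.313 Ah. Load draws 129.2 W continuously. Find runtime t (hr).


Step 1: E_pack = Ns * V_cell * Np * C_cell = 12 * 3.649 * 5 * 4.313 = 944.29 Wh
Step 2: t = E_pack / P = 944.29 / 129.2 = 7.309 hr

7.309 hr


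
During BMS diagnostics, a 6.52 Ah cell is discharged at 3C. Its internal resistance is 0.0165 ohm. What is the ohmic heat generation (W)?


Step 1: I = C_rate * capacity = 3 * 6.52 = 19.56 A
Step 2: Q = I^2 * R = 19.56^2 * 0.0165 = 382.59 * 0.0165 = 6.313 W

6.313 W


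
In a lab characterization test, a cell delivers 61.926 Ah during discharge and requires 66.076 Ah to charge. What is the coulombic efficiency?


eta_c = Q_dis / Q_chg * 100 = 61.926 / 66.076 * 100 = 93.72%

93.72%


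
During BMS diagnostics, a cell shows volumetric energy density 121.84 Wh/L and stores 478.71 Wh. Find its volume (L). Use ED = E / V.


V = E / ED = 478.71 / 121.84 = 3.929 L

3.929 L


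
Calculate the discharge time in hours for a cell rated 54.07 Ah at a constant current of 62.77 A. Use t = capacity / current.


Runtime = 54.07 Ah / 62.77 A = 0.8614 hr

0.8614 hr


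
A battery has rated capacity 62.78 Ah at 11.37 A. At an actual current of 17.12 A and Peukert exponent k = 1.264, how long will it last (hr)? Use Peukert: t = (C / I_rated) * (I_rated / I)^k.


Step 1: t_rated = C / I_rated = 62.78 / 11.37 = 5.5215 hr
Step 2: ratio = 11.37 / 17.12 = 0.66414
Step 3: ratio^k = 0.66414^1.264 = 0.59612
Step 4: t = t_rated * ratio^k = 5.5215 * 0.59612 = 3.291 hr

3.291 hr


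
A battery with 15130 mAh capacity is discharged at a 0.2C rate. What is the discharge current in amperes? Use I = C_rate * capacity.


Convert: capacity = 15130 mAh = 15.13 Ah
At 0.2C: I = 0.2 * 15.13 Ah = 3.026 A

3.026 A


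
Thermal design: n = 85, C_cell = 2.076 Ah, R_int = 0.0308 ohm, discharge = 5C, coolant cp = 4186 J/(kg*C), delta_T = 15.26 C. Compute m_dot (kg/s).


Step 1: I = 5 * 2.076 = 10.38 A
Step 2: Q_cell = I^2 * R = 10.38^2 * 0.0308 = 3.3185 W
Step 3: Q_total = 85 * 3.3185 = 282.07 W
Step 4: m_dot = Q_total / (cp * dT) = 282.07 / (4186 * 15.26) = 0.004416 kg/s

0.004416 kg/s


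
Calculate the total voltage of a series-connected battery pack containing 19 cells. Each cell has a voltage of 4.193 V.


V_pack = n * V_cell = 19 * 4.193 = 79.667 V

79.667 V


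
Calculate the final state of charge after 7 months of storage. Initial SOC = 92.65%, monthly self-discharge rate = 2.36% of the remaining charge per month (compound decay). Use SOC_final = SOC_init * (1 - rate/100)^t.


Monthly retention factor = 1 - 2.36/100 = 0.9764
Over 7 months: factor^7 = 0.84605
SOC_final = 92.65 * 0.84605 = 78.39%

78.39%


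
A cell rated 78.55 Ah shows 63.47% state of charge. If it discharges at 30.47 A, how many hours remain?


Step 1: remaining = SOC/100 * C_total = 63.47/100 * 78.55 = 49.856 Ah
Step 2: t = remaining / I = 49.856 / 30.47 = 1.636 hr

1.636 hr


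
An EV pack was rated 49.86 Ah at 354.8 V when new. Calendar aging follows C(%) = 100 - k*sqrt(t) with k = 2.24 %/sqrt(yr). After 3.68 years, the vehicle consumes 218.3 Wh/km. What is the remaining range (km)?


Step 1: capacity retention = 100 - 2.24 * sqrt(3.68) = 100 - 2.24 * 1.9183 = 95.703%
Step 2: C_now = 49.86 * 95.703/100 = 47.718 Ah
Step 3: E_pack = V * C_now = 354.8 * 47.718 = 16930 Wh
Step 4: range = E_pack / consumption = 16930 / 218.3 = 77.55 km

77.55 km


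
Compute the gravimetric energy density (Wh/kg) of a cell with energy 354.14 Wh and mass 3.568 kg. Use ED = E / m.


Specific energy = 354.14 Wh / 3.568 kg = 99.25 Wh/kg

99.25 Wh/kg


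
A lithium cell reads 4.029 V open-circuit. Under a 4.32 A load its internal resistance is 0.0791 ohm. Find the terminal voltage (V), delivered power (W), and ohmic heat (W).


Step 1: V_terminal = OCV - I*R = 4.029 - 4.32 * 0.0791 = 3.6873 V
Step 2: P_out = V_terminal * I = 3.6873 * 4.32 = 15.93 W
Step 3: Q = I^2 * R = 4.32^2 * 0.0791 = 1.476 W

V=3.6873 V, P=15.93 W, Q=1.476 W


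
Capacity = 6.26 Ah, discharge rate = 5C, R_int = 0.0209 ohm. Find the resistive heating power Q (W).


Step 1: I = C_rate * capacity = 5 * 6.26 = 31.3 A
Step 2: Q = I^2 * R = 31.3^2 * 0.0209 = 979.69 * 0.0209 = 20.48 W

20.48 W


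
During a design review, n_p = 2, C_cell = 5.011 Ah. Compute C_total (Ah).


Parallel capacities add: 2 * 5.011 Ah = 10.022 Ah

10.022 Ah


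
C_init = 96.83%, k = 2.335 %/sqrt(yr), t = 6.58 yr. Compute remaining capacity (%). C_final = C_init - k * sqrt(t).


sqrt(t) = sqrt(6.58) = 2.5652
C_final = 96.83 - 2.335 * 2.5652 = 90.84%

90.84%


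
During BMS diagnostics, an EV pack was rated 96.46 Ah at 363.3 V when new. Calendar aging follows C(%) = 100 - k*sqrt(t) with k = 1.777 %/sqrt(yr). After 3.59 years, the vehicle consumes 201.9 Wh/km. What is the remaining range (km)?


Step 1: capacity retention = 100 - 1.777 * sqrt(3.59) = 100 - 1.777 * 1.8947 = 96.633%
Step 2: C_now = 96.46 * 96.633/100 = 93.212 Ah
Step 3: E_pack = V * C_now = 363.3 * 93.212 = 33864 Wh
Step 4: range = E_pack / consumption = 33864 / 201.9 = 167.7 km

167.7 km


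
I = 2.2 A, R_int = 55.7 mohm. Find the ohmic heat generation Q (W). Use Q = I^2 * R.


Convert: R = 55.7 mohm = 0.0557 ohm
I^2 = 4.84
Q = 4.84 * 0.0557 = 0.2696 W

0.2696 W


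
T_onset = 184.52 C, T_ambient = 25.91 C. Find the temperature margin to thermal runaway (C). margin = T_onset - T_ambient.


Safety margin = 184.52 C - 25.91 C = 158.61 C

158.61 C


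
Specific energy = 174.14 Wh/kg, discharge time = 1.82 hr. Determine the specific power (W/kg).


Specific power = 174.14 Wh/kg / 1.82 hr = 95.68 W/kg

95.68 W/kg


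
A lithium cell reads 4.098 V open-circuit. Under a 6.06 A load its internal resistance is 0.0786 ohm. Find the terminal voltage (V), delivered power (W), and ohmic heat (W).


Step 1: V_terminal = OCV - I*R = 4.098 - 6.06 * 0.0786 = 3.6217 V
Step 2: P_out = V_terminal * I = 3.6217 * 6.06 = 21.95 W
Step 3: Q = I^2 * R = 6.06^2 * 0.0786 = 2.886 W

V=3.6217 V, P=21.95 W, Q=2.886 W


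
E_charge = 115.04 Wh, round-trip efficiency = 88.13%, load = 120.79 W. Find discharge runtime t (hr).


Step 1: E_discharge = eta/100 * E_charge = 88.13/100 * 115.04 = 101.38 Wh
Step 2: t = E_discharge / P = 101.38 / 120.79 = 0.8393 hr

0.8393 hr


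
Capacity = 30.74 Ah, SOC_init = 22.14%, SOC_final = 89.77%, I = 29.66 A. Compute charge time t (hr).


delta_Ah = 30.74 * (89.77 - 22.14) / 100 = 20.789 Ah
t = delta_Ah / I = 20.789 / 29.66 = 0.7009 hr

0.7009 hr


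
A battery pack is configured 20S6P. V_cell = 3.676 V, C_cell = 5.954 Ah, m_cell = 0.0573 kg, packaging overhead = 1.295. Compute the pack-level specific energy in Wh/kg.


Step 1: V_pack = 20 * 3.676 = 73.52 V
Step 2: C_pack = 6 * 5.954 = 35.724 Ah
Step 3: E_pack = V_pack * C_pack = 73.52 * 35.724 = 2626.4 Wh
Step 4: m_pack = 20 * 6 * 0.0573 * 1.295 = 8.9044 kg
Step 5: ED = E_pack / m_pack = 2626.4 / 8.9044 = 295.0 Wh/kg

295.0 Wh/kg


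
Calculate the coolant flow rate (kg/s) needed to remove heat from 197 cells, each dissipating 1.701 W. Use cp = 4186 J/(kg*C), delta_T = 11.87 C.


Q_total = 197 * 1.701 = 335.1 W
m_dot = Q_total / (cp * dT) = 335.1 / (4186 * 11.87) = 0.006744 kg/s

0.006744 kg/s


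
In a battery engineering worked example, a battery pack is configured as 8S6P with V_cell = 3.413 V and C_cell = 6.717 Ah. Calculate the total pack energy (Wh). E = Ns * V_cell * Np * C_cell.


V_pack = 8 * 3.413 = 27.304 V
C_pack = 6 * 6.717 = 40.302 Ah
E = V_pack * C_pack = 27.304 * 40.302 = 1100 Wh

1100 Wh


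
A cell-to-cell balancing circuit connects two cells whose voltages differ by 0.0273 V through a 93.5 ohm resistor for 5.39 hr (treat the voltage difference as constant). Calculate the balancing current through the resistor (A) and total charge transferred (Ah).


First, Ohm's law: I_bal = 0.0273 V / 93.5 ohm = 2.9198e-04 A
Then Q = I * t = 2.9198e-04 A * 5.39 hr = 0.001574 Ah

I=2.9198e-04 A, Q=0.001574 Ah


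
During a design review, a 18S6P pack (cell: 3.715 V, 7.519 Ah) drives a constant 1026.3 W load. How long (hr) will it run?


Step 1: E_pack = Ns * V_cell * Np * C_cell = 18 * 3.715 * 6 * 7.519 = 3016.8 Wh
Step 2: t = E_pack / P = 3016.8 / 1026.3 = 2.939 hr

2.939 hr


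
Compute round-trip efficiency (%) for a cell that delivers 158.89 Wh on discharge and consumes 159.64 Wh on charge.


Round-trip efficiency = 158.89/159.64 * 100% = 99.53%

99.53%


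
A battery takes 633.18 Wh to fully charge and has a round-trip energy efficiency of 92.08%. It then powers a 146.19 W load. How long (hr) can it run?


Step 1: E_discharge = eta/100 * E_charge = 92.08/100 * 633.18 = 583.03 Wh
Step 2: t = E_discharge / P = 583.03 / 146.19 = 3.988 hr

3.988 hr


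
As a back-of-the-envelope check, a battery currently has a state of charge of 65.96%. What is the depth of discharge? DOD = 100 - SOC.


DOD = 100 - SOC = 100 - 65.96 = 34.04%

34.04%


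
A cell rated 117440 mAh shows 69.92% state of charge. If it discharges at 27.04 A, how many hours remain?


Convert: C_total = 117440 mAh = 117.44 Ah
Step 1: remaining = SOC/100 * C_total = 69.92/100 * 117.44 = 82.114 Ah
Step 2: t = remaining / I = 82.114 / 27.04 = 3.037 hr

3.037 hr


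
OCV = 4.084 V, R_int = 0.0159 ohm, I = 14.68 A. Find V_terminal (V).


V = OCV - I*R = 4.084 - 14.68 * 0.0159 = 3.851 V

3.851 V


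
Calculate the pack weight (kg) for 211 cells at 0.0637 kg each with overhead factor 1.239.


Cell mass sum = 211 * 0.0637 = 13.441 kg
With overhead 1.239: m_pack = 13.441 * 1.239 = 16.65 kg

16.65 kg


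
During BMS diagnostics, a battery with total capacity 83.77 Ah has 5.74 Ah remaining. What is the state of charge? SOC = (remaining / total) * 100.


SOC% = 5.74 / 83.77 * 100 = 6.852%

6.852%


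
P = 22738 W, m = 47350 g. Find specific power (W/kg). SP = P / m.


Convert: m = 47350 g = 47.35 kg
Specific power = 22738 W / 47.35 kg = 480.2 W/kg

480.2 W/kg


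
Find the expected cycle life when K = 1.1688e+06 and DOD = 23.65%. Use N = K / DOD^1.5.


DOD^1.5 = 115.01
N = K / DOD^1.5 = 1.1688e+06 / 115.01 = 10160

10160 cycles


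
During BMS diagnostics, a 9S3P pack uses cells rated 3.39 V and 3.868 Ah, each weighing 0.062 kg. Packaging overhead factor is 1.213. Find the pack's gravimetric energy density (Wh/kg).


Step 1: V_pack = 9 * 3.39 = 30.51 V
Step 2: C_pack = 3 * 3.868 = 11.604 Ah
Step 3: E_pack = V_pack * C_pack = 30.51 * 11.604 = 354.04 Wh
Step 4: m_pack = 9 * 3 * 0.062 * 1.213 = 2.0306 kg
Step 5: ED = E_pack / m_pack = 354.04 / 2.0306 = 174.4 Wh/kg

174.4 Wh/kg


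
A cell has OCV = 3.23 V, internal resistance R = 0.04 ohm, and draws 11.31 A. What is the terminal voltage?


V = OCV - I*R = 3.23 - 11.31 * 0.04 = 2.778 V

2.778 V


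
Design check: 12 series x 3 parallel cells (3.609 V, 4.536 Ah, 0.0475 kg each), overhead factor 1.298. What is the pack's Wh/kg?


Step 1: V_pack = 12 * 3.609 = 43.308 V
Step 2: C_pack = 3 * 4.536 = 13.608 Ah
Step 3: E_pack = V_pack * C_pack = 43.308 * 13.608 = 589.34 Wh
Step 4: m_pack = 12 * 3 * 0.0475 * 1.298 = 2.2196 kg
Step 5: ED = E_pack / m_pack = 589.34 / 2.2196 = 265.5 Wh/kg

265.5 Wh/kg


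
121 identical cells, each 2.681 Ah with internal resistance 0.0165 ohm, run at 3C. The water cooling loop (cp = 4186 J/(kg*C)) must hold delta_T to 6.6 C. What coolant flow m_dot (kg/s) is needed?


Step 1: I = 3 * 2.681 = 8.043 A
Step 2: Q_cell = I^2 * R = 8.043^2 * 0.0165 = 1.0674 W
Step 3: Q_total = 121 * 1.0674 = 129.16 W
Step 4: m_dot = Q_total / (cp * dT) = 129.16 / (4186 * 6.6) = 0.004675 kg/s

0.004675 kg/s


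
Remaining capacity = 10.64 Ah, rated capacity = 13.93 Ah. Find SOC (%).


SOC% = 10.64 / 13.93 * 100 = 76.38%

76.38%


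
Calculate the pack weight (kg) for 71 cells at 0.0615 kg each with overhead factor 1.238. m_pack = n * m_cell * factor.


Cell mass sum = 71 * 0.0615 = 4.3665 kg
With overhead 1.238: m_pack = 4.3665 * 1.238 = 5.406 kg

5.406 kg


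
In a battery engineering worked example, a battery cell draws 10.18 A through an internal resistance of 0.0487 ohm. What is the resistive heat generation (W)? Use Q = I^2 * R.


Q = I^2 * R = 10.18^2 * 0.0487 = 5.047 W

5.047 W


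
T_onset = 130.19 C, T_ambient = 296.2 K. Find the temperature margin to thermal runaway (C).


Convert: T_ambient = 296.2 K = 23.05 C
margin = 130.19 - 23.05 = 107.14 C

107.14 C


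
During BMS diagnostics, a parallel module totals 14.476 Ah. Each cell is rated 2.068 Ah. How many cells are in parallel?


n = C_total / C_cell = 14.476 / 2.068 = 7

7


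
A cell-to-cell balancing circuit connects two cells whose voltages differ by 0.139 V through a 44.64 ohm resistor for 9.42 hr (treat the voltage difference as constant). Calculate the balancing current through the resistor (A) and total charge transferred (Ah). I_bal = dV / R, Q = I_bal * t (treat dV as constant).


I_bal = dV / R = 0.139 / 44.64 = 0.0031138 A
Q = I_bal * t = 0.0031138 * 9.42 = 0.02933 Ah

I=0.0031138 A, Q=0.02933 Ah


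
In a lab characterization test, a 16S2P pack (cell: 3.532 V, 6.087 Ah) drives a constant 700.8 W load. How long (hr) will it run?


Step 1: E_pack = Ns * V_cell * Np * C_cell = 16 * 3.532 * 2 * 6.087 = 687.98 Wh
Step 2: t = E_pack / P = 687.98 / 700.8 = 0.9817 hr

0.9817 hr


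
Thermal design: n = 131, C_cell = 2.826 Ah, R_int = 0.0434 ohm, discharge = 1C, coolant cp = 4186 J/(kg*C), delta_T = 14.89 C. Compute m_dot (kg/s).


Step 1: I = 1 * 2.826 = 2.826 A
Step 2: Q_cell = I^2 * R = 2.826^2 * 0.0434 = 0.3466 W
Step 3: Q_total = 131 * 0.3466 = 45.405 W
Step 4: m_dot = Q_total / (cp * dT) = 45.405 / (4186 * 14.89) = 7.285e-04 kg/s

7.285e-04 kg/s


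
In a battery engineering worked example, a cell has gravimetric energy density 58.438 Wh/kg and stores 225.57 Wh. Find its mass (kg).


m = E / ED = 225.57 / 58.438 = 3.860 kg

3.860 kg


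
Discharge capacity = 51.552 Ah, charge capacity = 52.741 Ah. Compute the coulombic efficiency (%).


Coulombic efficiency = 51.552/52.741 * 100% = 97.75%

97.75%


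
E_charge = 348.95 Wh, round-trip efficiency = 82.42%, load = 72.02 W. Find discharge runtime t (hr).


Step 1: E_discharge = eta/100 * E_charge = 82.42/100 * 348.95 = 287.6 Wh
Step 2: t = E_discharge / P = 287.6 / 72.02 = 3.993 hr

3.993 hr


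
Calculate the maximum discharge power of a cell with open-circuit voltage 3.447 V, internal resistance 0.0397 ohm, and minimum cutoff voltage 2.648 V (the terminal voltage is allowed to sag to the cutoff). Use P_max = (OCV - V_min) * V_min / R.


P_max = (OCV - V_min) * V_min / R = (3.447 - 2.648) * 2.648 / 0.0397 = 0.799 * 2.648 / 0.0397 = 53.29 W

53.29 W


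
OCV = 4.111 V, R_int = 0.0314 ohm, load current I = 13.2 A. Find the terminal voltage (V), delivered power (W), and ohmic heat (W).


Step 1: V_terminal = OCV - I*R = 4.111 - 13.2 * 0.0314 = 3.6965 V
Step 2: P_out = V_terminal * I = 3.6965 * 13.2 = 48.79 W
Step 3: Q = I^2 * R = 13.2^2 * 0.0314 = 5.471 W

V=3.6965 V, P=48.79 W, Q=5.471 W


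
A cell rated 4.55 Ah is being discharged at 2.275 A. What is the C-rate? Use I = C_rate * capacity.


C_rate = I / capacity = 2.275 / 4.55 = 0.5C

0.5C


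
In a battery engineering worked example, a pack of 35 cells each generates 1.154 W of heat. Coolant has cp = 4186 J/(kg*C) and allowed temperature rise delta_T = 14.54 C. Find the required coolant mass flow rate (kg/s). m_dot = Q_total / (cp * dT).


Q_total = 35 * 1.154 = 40.39 W
m_dot = Q_total / (cp * dT) = 40.39 / (4186 * 14.54) = 6.636e-04 kg/s

6.636e-04 kg/s


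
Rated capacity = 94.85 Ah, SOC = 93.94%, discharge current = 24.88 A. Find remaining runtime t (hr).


Step 1: remaining = SOC/100 * C_total = 93.94/100 * 94.85 = 89.102 Ah
Step 2: t = remaining / I = 89.102 / 24.88 = 3.581 hr

3.581 hr


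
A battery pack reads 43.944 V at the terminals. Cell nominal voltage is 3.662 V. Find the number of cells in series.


Rearranging: n = V_pack / V_cell = 43.944 / 3.662 = 12 cells

12


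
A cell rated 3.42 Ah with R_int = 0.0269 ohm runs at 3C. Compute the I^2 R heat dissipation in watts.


Step 1: I = C_rate * capacity = 3 * 3.42 = 10.26 A
Step 2: Q = I^2 * R = 10.26^2 * 0.0269 = 105.27 * 0.0269 = 2.832 W

2.832 W


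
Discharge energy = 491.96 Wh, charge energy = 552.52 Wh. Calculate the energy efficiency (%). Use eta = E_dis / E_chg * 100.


Round-trip efficiency = 491.96/552.52 * 100% = 89.04%

89.04%


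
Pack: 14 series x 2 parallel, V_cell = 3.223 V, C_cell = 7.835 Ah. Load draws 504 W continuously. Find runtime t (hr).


Step 1: E_pack = Ns * V_cell * Np * C_cell = 14 * 3.223 * 2 * 7.835 = 707.06 Wh
Step 2: t = E_pack / P = 707.06 / 504 = 1.403 hr

1.403 hr


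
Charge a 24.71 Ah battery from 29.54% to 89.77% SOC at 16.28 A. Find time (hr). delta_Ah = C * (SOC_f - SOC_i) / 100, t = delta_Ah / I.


delta_Ah = 24.71 * (89.77 - 29.54) / 100 = 14.883 Ah
t = delta_Ah / I = 14.883 / 16.28 = 0.9142 hr

0.9142 hr


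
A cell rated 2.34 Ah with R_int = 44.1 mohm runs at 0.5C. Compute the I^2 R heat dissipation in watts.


Convert: R = 44.1 mohm = 0.0441 ohm
Step 1: I = C_rate * capacity = 0.5 * 2.34 = 1.17 A
Step 2: Q = I^2 * R = 1.17^2 * 0.0441 = 1.3689 * 0.0441 = 0.06037 W

0.06037 W


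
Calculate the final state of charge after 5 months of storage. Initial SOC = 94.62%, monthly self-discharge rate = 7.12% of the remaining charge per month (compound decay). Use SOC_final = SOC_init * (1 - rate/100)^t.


Monthly retention factor = 1 - 7.12/100 = 0.9288
Over 5 months: factor^5 = 0.69121
SOC_final = 94.62 * 0.69121 = 65.40%

65.40%


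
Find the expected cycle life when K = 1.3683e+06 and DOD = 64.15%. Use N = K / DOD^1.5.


DOD^1.5 = 513.8
N = K / DOD^1.5 = 1.3683e+06 / 513.8 = 2663

2663 cycles


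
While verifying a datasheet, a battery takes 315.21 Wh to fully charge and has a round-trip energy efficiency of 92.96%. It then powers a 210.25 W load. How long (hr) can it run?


Step 1: E_discharge = eta/100 * E_charge = 92.96/100 * 315.21 = 293.02 Wh
Step 2: t = E_discharge / P = 293.02 / 210.25 = 1.394 hr

1.394 hr


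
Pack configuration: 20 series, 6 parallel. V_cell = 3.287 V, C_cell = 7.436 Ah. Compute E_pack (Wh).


E = Ns * Vcell * Np * Ccell = 20 * 3.287 * 6 * 7.436 = 2933 Wh

2933 Wh


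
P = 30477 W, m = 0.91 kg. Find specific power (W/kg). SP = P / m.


Specific power = 30477 W / 0.91 kg = 33490 W/kg

33490 W/kg


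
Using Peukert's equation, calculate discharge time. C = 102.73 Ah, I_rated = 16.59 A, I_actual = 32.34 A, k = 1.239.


Step 1: t_rated = C / I_rated = 102.73 / 16.59 = 6.1923 hr
Step 2: ratio = 16.59 / 32.34 = 0.51299
Step 3: ratio^k = 0.51299^1.239 = 0.43735
Step 4: t = t_rated * ratio^k = 6.1923 * 0.43735 = 2.708 hr

2.708 hr


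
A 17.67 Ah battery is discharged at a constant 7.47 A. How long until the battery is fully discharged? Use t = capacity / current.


Runtime = 17.67 Ah / 7.47 A = 2.365 hr

2.365 hr


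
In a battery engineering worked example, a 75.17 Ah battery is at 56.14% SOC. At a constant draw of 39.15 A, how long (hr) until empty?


Step 1: remaining = SOC/100 * C_total = 56.14/100 * 75.17 = 42.2 Ah
Step 2: t = remaining / I = 42.2 / 39.15 = 1.078 hr

1.078 hr


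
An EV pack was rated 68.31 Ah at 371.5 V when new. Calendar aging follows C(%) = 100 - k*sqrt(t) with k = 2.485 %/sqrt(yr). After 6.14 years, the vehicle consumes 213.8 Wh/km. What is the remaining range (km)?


Step 1: capacity retention = 100 - 2.485 * sqrt(6.14) = 100 - 2.485 * 2.4779 = 93.842%
Step 2: C_now = 68.31 * 93.842/100 = 64.103 Ah
Step 3: E_pack = V * C_now = 371.5 * 64.103 = 23814 Wh
Step 4: range = E_pack / consumption = 23814 / 213.8 = 111.4 km

111.4 km


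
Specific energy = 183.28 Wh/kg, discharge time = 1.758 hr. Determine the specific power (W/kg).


P_specific = E / t = 183.28 / 1.758 = 104.3 W/kg

104.3 W/kg


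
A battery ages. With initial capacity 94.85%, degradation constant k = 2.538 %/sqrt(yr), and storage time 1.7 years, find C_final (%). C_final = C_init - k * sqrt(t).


Step 1: sqrt(1.7 yr) = 1.3038
Step 2: drop = 2.538 * 1.3038 = 3.309
Step 3: C_final = 94.85 - 3.309 = 91.54%

91.54%


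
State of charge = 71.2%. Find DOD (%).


Complement of SOC: DOD = 100% - 71.2% = 28.8%

28.8%
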